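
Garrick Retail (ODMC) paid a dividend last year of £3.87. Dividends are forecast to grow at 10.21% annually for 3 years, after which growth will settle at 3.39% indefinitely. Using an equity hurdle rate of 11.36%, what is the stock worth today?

Two-stage DDM. Project D₁…D_3 at 0.1021, terminal growth 0.0339, discount at r = 0.1136.
D_1 = 4.2651
D_2 = 4.7006
D_3 = 5.1805
Terminal value at t=3: TV = D_4/(r−g) = 5.3561/(0.1136−0.0339) = 67.2039
P₀ = 4.2651/(1+0.1136)^1 + 4.7006/(1+0.1136)^2 + 5.1805/(1+0.1136)^3 + 67.2039/(1+0.1136)^3 = 60.0357

£60.04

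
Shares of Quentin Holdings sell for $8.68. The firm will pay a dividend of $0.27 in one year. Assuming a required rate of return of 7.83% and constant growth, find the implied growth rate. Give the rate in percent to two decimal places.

From P₀ = D₁/(r − g), the implied growth is g = r − D₁/P₀.
g = 0.0783 − 0.27/8.68 = 0.0783 − 0.03111 = 0.04719

4.72%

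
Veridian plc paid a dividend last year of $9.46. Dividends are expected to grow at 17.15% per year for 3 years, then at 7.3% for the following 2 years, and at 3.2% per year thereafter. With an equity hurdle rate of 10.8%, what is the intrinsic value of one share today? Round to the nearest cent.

$195.47

Three-stage DDM. Project D₁…D_5; terminal Gordon value at t=5 with g = 0.032; discount at r = 0.108.
D_1 = 11.0824
D_2 = 12.9830
D_3 = 15.2096
D_4 = 16.3199
D_5 = 17.5113
TV_5 = 18.0716/(0.108−0.032) = 237.7845
P₀ = Σ Dₜ/(1+r)ᵗ + TV_5/(1+r)^5 = 195.4652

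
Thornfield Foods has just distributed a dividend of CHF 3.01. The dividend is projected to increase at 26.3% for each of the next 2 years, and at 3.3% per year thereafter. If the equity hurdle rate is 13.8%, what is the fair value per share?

CHF 43.52

Two-stage DDM. Project D₁…D_2 at 0.263, terminal growth 0.033, discount at r = 0.138.
D_1 = 3.8016
D_2 = 4.8015
Terminal value at t=2: TV = D_3/(r−g) = 4.9599/(0.138−0.033) = 47.2372
P₀ = 3.8016/(1+0.138)^1 + 4.8015/(1+0.138)^2 + 47.2372/(1+0.138)^2 = 43.5236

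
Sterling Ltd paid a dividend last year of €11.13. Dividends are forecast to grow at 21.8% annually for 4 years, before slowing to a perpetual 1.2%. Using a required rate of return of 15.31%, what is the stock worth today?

€150.52

Two-stage DDM. Project D₁…D_4 at 0.218, terminal growth 0.012, discount at r = 0.1531.
D_1 = 13.5563
D_2 = 16.5116
D_3 = 20.1112
D_4 = 24.4954
Terminal value at t=4: TV = D_5/(r−g) = 24.7893/(0.1531−0.012) = 175.6863
P₀ = 13.5563/(1+0.1531)^1 + 16.5116/(1+0.1531)^2 + 20.1112/(1+0.1531)^3 + 24.4954/(1+0.1531)^4 + 175.6863/(1+0.1531)^4 = 150.5203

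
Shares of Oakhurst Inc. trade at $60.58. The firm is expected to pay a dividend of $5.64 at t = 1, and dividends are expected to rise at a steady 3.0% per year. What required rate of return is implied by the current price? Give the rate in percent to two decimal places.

12.31%

Rearranging the constant-growth DDM: r = D₁/P₀ + g.
r = 5.6400 / 60.58 + 0.03 = 0.09310 + 0.03 = 0.12310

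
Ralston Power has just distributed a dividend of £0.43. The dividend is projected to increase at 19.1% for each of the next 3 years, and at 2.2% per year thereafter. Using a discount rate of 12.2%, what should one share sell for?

£6.71

Two-stage DDM. Project D₁…D_3 at 0.191, terminal growth 0.022, discount at r = 0.122.
D_1 = 0.5121
D_2 = 0.6099
D_3 = 0.7264
Terminal value at t=3: TV = D_4/(r−g) = 0.7424/(0.122−0.022) = 7.4243
P₀ = 0.5121/(1+0.122)^1 + 0.6099/(1+0.122)^2 + 0.7264/(1+0.122)^3 + 7.4243/(1+0.122)^3 = 6.7115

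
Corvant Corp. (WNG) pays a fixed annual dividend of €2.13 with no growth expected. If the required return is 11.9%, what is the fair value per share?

Zero-growth DDM (perpetuity): P₀ = D/r = 2.13 / 0.119 = 17.8992

€17.90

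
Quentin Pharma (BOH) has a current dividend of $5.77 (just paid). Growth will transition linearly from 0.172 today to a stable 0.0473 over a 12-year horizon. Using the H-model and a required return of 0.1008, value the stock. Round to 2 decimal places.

$193.65

H-model: P₀ = D₀[(1+g_L) + H(g_S−g_L)]/(r−g_L), with H = 12/2 = 6.
P₀ = 5.77 × [(1+0.0473) + 6×(0.172−0.0473)] / (0.1008−0.0473)
   = 5.77 × 1.7955 / 0.0535 = 193.6455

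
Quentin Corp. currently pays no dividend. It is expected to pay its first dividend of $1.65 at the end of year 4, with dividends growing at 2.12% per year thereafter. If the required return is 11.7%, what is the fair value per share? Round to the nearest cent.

Deferred-dividend DDM. At t=3 the remaining stream is a growing perpetuity with first payment D_4 = 1.65.
V_3 = D_4/(r−g) = 1.65/(0.117−0.0212) = 17.2234
P₀ = V_3/(1+r)^3 = 17.2234/(1+0.117)^3 = 12.3583

$12.36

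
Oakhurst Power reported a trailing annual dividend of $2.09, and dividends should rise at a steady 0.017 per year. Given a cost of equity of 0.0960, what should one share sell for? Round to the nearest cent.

$26.91

Gordon growth model: P₀ = D₁/(r − g). D₁ = 2.09 × (1 + 0.017) = 2.1255.
P₀ = 2.1255 / (0.096 − 0.017) = 2.1255 / 0.079 = 26.9054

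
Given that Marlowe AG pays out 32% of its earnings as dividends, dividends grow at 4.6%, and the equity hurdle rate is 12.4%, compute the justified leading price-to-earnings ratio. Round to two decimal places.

4.10

Justified leading P/E = b/(r−g) = 0.32/(0.124−0.046) = 4.1026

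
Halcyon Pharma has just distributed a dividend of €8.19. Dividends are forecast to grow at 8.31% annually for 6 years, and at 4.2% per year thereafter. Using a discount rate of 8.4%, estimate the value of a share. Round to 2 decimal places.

Two-stage DDM. Project D₁…D_6 at 0.0831, terminal growth 0.042, discount at r = 0.084.
D_1 = 8.8706
D_2 = 9.6077
D_3 = 10.4061
D_4 = 11.2709
D_5 = 12.2075
D_6 = 13.2219
Terminal value at t=6: TV = D_7/(r−g) = 13.7773/(0.084−0.042) = 328.0301
P₀ = 8.8706/(1+0.084)^1 + 9.6077/(1+0.084)^2 + 10.4061/(1+0.084)^3 + 11.2709/(1+0.084)^4 + 12.2075/(1+0.084)^5 + 13.2219/(1+0.084)^6 + 328.0301/(1+0.084)^6 = 251.1773

€251.18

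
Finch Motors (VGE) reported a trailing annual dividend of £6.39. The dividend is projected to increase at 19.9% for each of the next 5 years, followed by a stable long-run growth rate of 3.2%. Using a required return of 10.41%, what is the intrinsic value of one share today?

Two-stage DDM. Project D₁…D_5 at 0.199, terminal growth 0.032, discount at r = 0.1041.
D_1 = 7.6616
D_2 = 9.1863
D_3 = 11.0143
D_4 = 13.2062
D_5 = 15.8342
Terminal value at t=5: TV = D_6/(r−g) = 16.3409/(0.1041−0.032) = 226.6424
P₀ = 7.6616/(1+0.1041)^1 + 9.1863/(1+0.1041)^2 + 11.0143/(1+0.1041)^3 + 13.2062/(1+0.1041)^4 + 15.8342/(1+0.1041)^5 + 226.6424/(1+0.1041)^5 = 179.3292

£179.33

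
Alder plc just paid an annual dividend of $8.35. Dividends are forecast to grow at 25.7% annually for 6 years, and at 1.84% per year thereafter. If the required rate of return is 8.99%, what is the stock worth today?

Two-stage DDM. Project D₁…D_6 at 0.257, terminal growth 0.0184, discount at r = 0.0899.
D_1 = 10.4960
D_2 = 13.1934
D_3 = 16.5841
D_4 = 20.8462
D_5 = 26.2037
D_6 = 32.9381
Terminal value at t=6: TV = D_7/(r−g) = 33.5441/(0.0899−0.0184) = 469.1487
P₀ = 10.4960/(1+0.0899)^1 + 13.1934/(1+0.0899)^2 + 16.5841/(1+0.0899)^3 + 20.8462/(1+0.0899)^4 + 26.2037/(1+0.0899)^5 + 32.9381/(1+0.0899)^6 + 469.1487/(1+0.0899)^6 = 364.9010

$364.90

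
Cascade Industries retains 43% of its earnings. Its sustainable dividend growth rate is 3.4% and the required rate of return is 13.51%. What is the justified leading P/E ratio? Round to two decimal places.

Payout ratio b = 1 − 0.43 = 0.57.
Justified leading P/E = b/(r−g) = 0.57/(0.1351−0.034) = 5.6380

5.64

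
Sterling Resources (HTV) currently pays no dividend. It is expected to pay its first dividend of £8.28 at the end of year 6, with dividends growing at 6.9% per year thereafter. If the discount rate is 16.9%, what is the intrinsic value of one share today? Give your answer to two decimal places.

£37.93

Deferred-dividend DDM. At t=5 the remaining stream is a growing perpetuity with first payment D_6 = 8.28.
V_5 = D_6/(r−g) = 8.28/(0.169−0.069) = 82.8000
P₀ = V_5/(1+r)^5 = 82.8000/(1+0.169)^5 = 37.9278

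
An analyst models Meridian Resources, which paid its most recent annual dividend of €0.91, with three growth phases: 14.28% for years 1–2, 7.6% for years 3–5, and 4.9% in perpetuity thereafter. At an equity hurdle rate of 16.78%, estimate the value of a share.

€10.01

Three-stage DDM. Project D₁…D_5; terminal Gordon value at t=5 with g = 0.049; discount at r = 0.1678.
D_1 = 1.0399
D_2 = 1.1885
D_3 = 1.2788
D_4 = 1.3760
D_5 = 1.4805
TV_5 = 1.5531/(0.1678−0.049) = 13.0731
P₀ = Σ Dₜ/(1+r)ᵗ + TV_5/(1+r)^5 = 10.0056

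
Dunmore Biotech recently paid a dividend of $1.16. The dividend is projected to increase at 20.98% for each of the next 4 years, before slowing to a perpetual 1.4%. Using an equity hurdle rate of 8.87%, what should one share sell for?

$30.09

Two-stage DDM. Project D₁…D_4 at 0.2098, terminal growth 0.014, discount at r = 0.0887.
D_1 = 1.4034
D_2 = 1.6978
D_3 = 2.0540
D_4 = 2.4849
Terminal value at t=4: TV = D_5/(r−g) = 2.5197/(0.0887−0.014) = 33.7310
P₀ = 1.4034/(1+0.0887)^1 + 1.6978/(1+0.0887)^2 + 2.0540/(1+0.0887)^3 + 2.4849/(1+0.0887)^4 + 33.7310/(1+0.0887)^4 = 30.0923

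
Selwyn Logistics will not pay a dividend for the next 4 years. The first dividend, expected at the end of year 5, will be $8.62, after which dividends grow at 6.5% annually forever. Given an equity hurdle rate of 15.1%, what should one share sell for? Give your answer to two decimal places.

Deferred-dividend DDM. At t=4 the remaining stream is a growing perpetuity with first payment D_5 = 8.62.
V_4 = D_5/(r−g) = 8.62/(0.151−0.065) = 100.2326
P₀ = V_4/(1+r)^4 = 100.2326/(1+0.151)^4 = 57.1094

$57.11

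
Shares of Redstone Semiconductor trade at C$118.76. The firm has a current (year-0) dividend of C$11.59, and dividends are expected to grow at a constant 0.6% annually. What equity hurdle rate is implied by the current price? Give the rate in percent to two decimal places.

Rearranging the constant-growth DDM: r = D₁/P₀ + g.
D₁ = 11.59 × (1 + 0.006) = 11.6595.
r = 11.6595 / 118.76 + 0.006 = 0.09818 + 0.006 = 0.10418

10.42%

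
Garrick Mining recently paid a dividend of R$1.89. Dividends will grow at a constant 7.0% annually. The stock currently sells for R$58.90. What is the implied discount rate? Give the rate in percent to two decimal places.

Rearranging the constant-growth DDM: r = D₁/P₀ + g.
D₁ = 1.89 × (1 + 0.07) = 2.0223.
r = 2.0223 / 58.90 + 0.07 = 0.03433 + 0.07 = 0.10433

10.43%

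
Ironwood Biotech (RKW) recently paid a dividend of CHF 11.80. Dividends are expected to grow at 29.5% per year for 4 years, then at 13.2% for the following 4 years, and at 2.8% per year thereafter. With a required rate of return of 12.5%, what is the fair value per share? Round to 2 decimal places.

CHF 377.19

Three-stage DDM. Project D₁…D_8; terminal Gordon value at t=8 with g = 0.028; discount at r = 0.125.
D_1 = 15.2810
D_2 = 19.7889
D_3 = 25.6266
D_4 = 33.1865
D_5 = 37.5671
D_6 = 42.5259
D_7 = 48.1394
D_8 = 54.4938
TV_8 = 56.0196/(0.125−0.028) = 577.5215
P₀ = Σ Dₜ/(1+r)ᵗ + TV_8/(1+r)^8 = 377.1908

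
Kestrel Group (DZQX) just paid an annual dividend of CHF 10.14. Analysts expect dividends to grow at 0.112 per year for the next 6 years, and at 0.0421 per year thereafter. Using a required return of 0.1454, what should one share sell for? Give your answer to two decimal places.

CHF 140.57

Two-stage DDM. Project D₁…D_6 at 0.112, terminal growth 0.0421, discount at r = 0.1454.
D_1 = 11.2757
D_2 = 12.5386
D_3 = 13.9429
D_4 = 15.5045
D_5 = 17.2410
D_6 = 19.1720
Terminal value at t=6: TV = D_7/(r−g) = 19.9791/(0.1454−0.0421) = 193.4086
P₀ = 11.2757/(1+0.1454)^1 + 12.5386/(1+0.1454)^2 + 13.9429/(1+0.1454)^3 + 15.5045/(1+0.1454)^4 + 17.2410/(1+0.1454)^5 + 19.1720/(1+0.1454)^6 + 193.4086/(1+0.1454)^6 = 140.5748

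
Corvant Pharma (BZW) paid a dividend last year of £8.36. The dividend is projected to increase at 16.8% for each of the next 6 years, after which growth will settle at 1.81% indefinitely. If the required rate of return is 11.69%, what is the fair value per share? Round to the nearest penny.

Two-stage DDM. Project D₁…D_6 at 0.168, terminal growth 0.0181, discount at r = 0.1169.
D_1 = 9.7645
D_2 = 11.4049
D_3 = 13.3209
D_4 = 15.5589
D_5 = 18.1727
D_6 = 21.2258
Terminal value at t=6: TV = D_7/(r−g) = 21.6100/(0.1169−0.0181) = 218.7242
P₀ = 9.7645/(1+0.1169)^1 + 11.4049/(1+0.1169)^2 + 13.3209/(1+0.1169)^3 + 15.5589/(1+0.1169)^4 + 18.1727/(1+0.1169)^5 + 21.2258/(1+0.1169)^6 + 218.7242/(1+0.1169)^6 = 171.5042

£171.50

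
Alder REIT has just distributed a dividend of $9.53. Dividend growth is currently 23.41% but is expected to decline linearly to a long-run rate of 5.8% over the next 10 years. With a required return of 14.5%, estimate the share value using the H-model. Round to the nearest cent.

$212.34

H-model: P₀ = D₀[(1+g_L) + H(g_S−g_L)]/(r−g_L), with H = 10/2 = 5.
P₀ = 9.53 × [(1+0.058) + 5×(0.2341−0.058)] / (0.145−0.058)
   = 9.53 × 1.9385 / 0.087 = 212.3437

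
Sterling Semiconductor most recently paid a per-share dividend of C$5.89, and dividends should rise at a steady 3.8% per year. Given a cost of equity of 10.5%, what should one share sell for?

Gordon growth model: P₀ = D₁/(r − g). D₁ = 5.89 × (1 + 0.038) = 6.1138.
P₀ = 6.1138 / (0.105 − 0.038) = 6.1138 / 0.067 = 91.2510

C$91.25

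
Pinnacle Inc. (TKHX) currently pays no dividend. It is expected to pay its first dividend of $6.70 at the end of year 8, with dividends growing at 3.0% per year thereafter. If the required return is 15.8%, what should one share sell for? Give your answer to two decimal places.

$18.75

Deferred-dividend DDM. At t=7 the remaining stream is a growing perpetuity with first payment D_8 = 6.70.
V_7 = D_8/(r−g) = 6.70/(0.158−0.03) = 52.3438
P₀ = V_7/(1+r)^7 = 52.3438/(1+0.158)^7 = 18.7458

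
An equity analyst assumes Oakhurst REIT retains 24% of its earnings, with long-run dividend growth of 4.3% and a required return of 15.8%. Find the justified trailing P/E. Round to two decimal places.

Payout ratio b = 1 − 0.24 = 0.76.
Justified trailing P/E = b(1+g)/(r−g) = 0.76×(1+0.043)/(0.158−0.043) = 6.8929

6.89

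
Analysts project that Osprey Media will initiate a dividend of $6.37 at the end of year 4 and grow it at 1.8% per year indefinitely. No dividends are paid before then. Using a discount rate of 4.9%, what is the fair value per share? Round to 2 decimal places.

Deferred-dividend DDM. At t=3 the remaining stream is a growing perpetuity with first payment D_4 = 6.37.
V_3 = D_4/(r−g) = 6.37/(0.049−0.018) = 205.4839
P₀ = V_3/(1+r)^3 = 205.4839/(1+0.049)^3 = 178.0128

$178.01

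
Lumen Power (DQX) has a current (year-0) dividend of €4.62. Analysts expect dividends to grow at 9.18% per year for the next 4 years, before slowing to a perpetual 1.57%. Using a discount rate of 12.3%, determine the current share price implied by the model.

€56.30

Two-stage DDM. Project D₁…D_4 at 0.0918, terminal growth 0.0157, discount at r = 0.123.
D_1 = 5.0441
D_2 = 5.5072
D_3 = 6.0127
D_4 = 6.5647
Terminal value at t=4: TV = D_5/(r−g) = 6.6678/(0.123−0.0157) = 62.1413
P₀ = 5.0441/(1+0.123)^1 + 5.5072/(1+0.123)^2 + 6.0127/(1+0.123)^3 + 6.5647/(1+0.123)^4 + 62.1413/(1+0.123)^4 = 56.3032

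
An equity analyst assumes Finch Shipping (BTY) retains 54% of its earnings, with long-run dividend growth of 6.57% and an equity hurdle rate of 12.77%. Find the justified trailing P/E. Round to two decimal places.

Payout ratio b = 1 − 0.54 = 0.46.
Justified trailing P/E = b(1+g)/(r−g) = 0.46×(1+0.0657)/(0.1277−0.0657) = 7.9068

7.91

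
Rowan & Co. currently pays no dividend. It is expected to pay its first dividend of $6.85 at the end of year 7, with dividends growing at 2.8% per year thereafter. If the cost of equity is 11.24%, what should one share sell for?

Deferred-dividend DDM. At t=6 the remaining stream is a growing perpetuity with first payment D_7 = 6.85.
V_6 = D_7/(r−g) = 6.85/(0.1124−0.028) = 81.1611
P₀ = V_6/(1+r)^6 = 81.1611/(1+0.1124)^6 = 42.8334

$42.83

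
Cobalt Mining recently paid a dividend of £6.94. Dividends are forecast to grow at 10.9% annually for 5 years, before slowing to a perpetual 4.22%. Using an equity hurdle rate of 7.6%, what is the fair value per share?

Two-stage DDM. Project D₁…D_5 at 0.109, terminal growth 0.0422, discount at r = 0.076.
D_1 = 7.6965
D_2 = 8.5354
D_3 = 9.4657
D_4 = 10.4975
D_5 = 11.6417
Terminal value at t=5: TV = D_6/(r−g) = 12.1330/(0.076−0.0422) = 358.9646
P₀ = 7.6965/(1+0.076)^1 + 8.5354/(1+0.076)^2 + 9.4657/(1+0.076)^3 + 10.4975/(1+0.076)^4 + 11.6417/(1+0.076)^5 + 358.9646/(1+0.076)^5 = 286.9064

£286.91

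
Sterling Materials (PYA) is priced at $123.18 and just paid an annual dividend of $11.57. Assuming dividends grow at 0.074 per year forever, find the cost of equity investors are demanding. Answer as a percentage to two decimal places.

17.49%

Rearranging the constant-growth DDM: r = D₁/P₀ + g.
D₁ = 11.57 × (1 + 0.074) = 12.4262.
r = 12.4262 / 123.18 + 0.074 = 0.10088 + 0.074 = 0.17488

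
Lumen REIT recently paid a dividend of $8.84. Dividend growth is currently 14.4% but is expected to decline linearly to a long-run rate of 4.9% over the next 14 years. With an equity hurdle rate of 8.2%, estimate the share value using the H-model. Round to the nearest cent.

$459.14

H-model: P₀ = D₀[(1+g_L) + H(g_S−g_L)]/(r−g_L), with H = 14/2 = 7.
P₀ = 8.84 × [(1+0.049) + 7×(0.144−0.049)] / (0.082−0.049)
   = 8.84 × 1.7140 / 0.033 = 459.1442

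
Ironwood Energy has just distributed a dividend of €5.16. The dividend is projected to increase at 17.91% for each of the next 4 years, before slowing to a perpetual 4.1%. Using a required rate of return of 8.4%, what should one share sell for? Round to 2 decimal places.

Two-stage DDM. Project D₁…D_4 at 0.1791, terminal growth 0.041, discount at r = 0.084.
D_1 = 6.0842
D_2 = 7.1738
D_3 = 8.4587
D_4 = 9.9736
Terminal value at t=4: TV = D_5/(r−g) = 10.3825/(0.084−0.041) = 241.4541
P₀ = 6.0842/(1+0.084)^1 + 7.1738/(1+0.084)^2 + 8.4587/(1+0.084)^3 + 9.9736/(1+0.084)^4 + 241.4541/(1+0.084)^4 = 200.4526

€200.45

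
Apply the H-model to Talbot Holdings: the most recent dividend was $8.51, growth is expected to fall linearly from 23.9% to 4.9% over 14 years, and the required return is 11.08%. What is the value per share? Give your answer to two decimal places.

H-model: P₀ = D₀[(1+g_L) + H(g_S−g_L)]/(r−g_L), with H = 14/2 = 7.
P₀ = 8.51 × [(1+0.049) + 7×(0.239−0.049)] / (0.1108−0.049)
   = 8.51 × 2.3790 / 0.0618 = 327.5937

$327.59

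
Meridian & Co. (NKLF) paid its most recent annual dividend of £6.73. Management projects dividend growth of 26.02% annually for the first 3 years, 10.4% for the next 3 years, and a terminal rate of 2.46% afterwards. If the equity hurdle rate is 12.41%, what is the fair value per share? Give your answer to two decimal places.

£145.43

Three-stage DDM. Project D₁…D_6; terminal Gordon value at t=6 with g = 0.0246; discount at r = 0.1241.
D_1 = 8.4811
D_2 = 10.6879
D_3 = 13.4689
D_4 = 14.8697
D_5 = 16.4162
D_6 = 18.1234
TV_6 = 18.5693/(0.1241−0.0246) = 186.6259
P₀ = Σ Dₜ/(1+r)ᵗ + TV_6/(1+r)^6 = 145.4276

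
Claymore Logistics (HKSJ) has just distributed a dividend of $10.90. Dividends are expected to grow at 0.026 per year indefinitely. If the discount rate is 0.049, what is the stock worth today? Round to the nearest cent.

Gordon growth model: P₀ = D₁/(r − g). D₁ = 10.90 × (1 + 0.026) = 11.1834.
P₀ = 11.1834 / (0.049 − 0.026) = 11.1834 / 0.023 = 486.2348

$486.23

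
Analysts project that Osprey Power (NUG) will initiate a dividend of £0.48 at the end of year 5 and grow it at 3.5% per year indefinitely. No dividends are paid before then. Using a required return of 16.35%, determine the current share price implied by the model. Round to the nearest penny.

Deferred-dividend DDM. At t=4 the remaining stream is a growing perpetuity with first payment D_5 = 0.48.
V_4 = D_5/(r−g) = 0.48/(0.1635−0.035) = 3.7354
P₀ = V_4/(1+r)^4 = 3.7354/(1+0.1635)^4 = 2.0383

£2.04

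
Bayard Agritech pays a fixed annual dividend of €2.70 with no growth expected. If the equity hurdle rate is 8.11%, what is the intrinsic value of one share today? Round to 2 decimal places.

€33.29

Zero-growth DDM (perpetuity): P₀ = D/r = 2.70 / 0.0811 = 33.2922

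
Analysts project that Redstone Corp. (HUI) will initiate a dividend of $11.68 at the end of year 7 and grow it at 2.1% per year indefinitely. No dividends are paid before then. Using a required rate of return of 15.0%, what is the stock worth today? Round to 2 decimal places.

$39.14

Deferred-dividend DDM. At t=6 the remaining stream is a growing perpetuity with first payment D_7 = 11.68.
V_6 = D_7/(r−g) = 11.68/(0.15−0.021) = 90.5426
P₀ = V_6/(1+r)^6 = 90.5426/(1+0.15)^6 = 39.1441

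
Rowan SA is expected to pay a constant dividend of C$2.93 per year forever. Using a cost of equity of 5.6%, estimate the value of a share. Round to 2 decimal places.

C$52.32

Zero-growth DDM (perpetuity): P₀ = D/r = 2.93 / 0.056 = 52.3214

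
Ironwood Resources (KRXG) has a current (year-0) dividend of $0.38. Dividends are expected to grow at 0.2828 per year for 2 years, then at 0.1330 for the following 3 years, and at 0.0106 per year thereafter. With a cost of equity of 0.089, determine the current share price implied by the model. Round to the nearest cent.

$10.34

Three-stage DDM. Project D₁…D_5; terminal Gordon value at t=5 with g = 0.0106; discount at r = 0.089.
D_1 = 0.4875
D_2 = 0.6253
D_3 = 0.7085
D_4 = 0.8027
D_5 = 0.9095
TV_5 = 0.9191/(0.089−0.0106) = 11.7234
P₀ = Σ Dₜ/(1+r)ᵗ + TV_5/(1+r)^5 = 10.3425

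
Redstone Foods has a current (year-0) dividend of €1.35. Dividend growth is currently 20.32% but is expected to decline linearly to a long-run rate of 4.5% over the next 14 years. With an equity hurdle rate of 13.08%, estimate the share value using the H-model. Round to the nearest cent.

€33.87

H-model: P₀ = D₀[(1+g_L) + H(g_S−g_L)]/(r−g_L), with H = 14/2 = 7.
P₀ = 1.35 × [(1+0.045) + 7×(0.2032−0.045)] / (0.1308−0.045)
   = 1.35 × 2.1524 / 0.0858 = 33.8664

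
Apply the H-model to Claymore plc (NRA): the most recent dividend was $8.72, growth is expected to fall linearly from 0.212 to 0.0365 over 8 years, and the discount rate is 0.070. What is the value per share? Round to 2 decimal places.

$452.53

H-model: P₀ = D₀[(1+g_L) + H(g_S−g_L)]/(r−g_L), with H = 8/2 = 4.
P₀ = 8.72 × [(1+0.0365) + 4×(0.212−0.0365)] / (0.07−0.0365)
   = 8.72 × 1.7385 / 0.0335 = 452.5290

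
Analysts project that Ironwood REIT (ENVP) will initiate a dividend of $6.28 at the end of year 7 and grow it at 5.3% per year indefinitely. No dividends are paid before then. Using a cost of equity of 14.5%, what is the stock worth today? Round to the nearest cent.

$30.29

Deferred-dividend DDM. At t=6 the remaining stream is a growing perpetuity with first payment D_7 = 6.28.
V_6 = D_7/(r−g) = 6.28/(0.145−0.053) = 68.2609
P₀ = V_6/(1+r)^6 = 68.2609/(1+0.145)^6 = 30.2928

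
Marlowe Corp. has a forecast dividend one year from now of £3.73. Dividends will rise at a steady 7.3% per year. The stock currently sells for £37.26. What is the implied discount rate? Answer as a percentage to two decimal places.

Rearranging the constant-growth DDM: r = D₁/P₀ + g.
r = 3.7300 / 37.26 + 0.073 = 0.10011 + 0.073 = 0.17311

17.31%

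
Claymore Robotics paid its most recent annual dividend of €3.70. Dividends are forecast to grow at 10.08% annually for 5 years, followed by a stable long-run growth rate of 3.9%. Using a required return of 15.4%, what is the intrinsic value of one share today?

€42.50

Two-stage DDM. Project D₁…D_5 at 0.1008, terminal growth 0.039, discount at r = 0.154.
D_1 = 4.0730
D_2 = 4.4835
D_3 = 4.9355
D_4 = 5.4329
D_5 = 5.9806
Terminal value at t=5: TV = D_6/(r−g) = 6.2138/(0.154−0.039) = 54.0333
P₀ = 4.0730/(1+0.154)^1 + 4.4835/(1+0.154)^2 + 4.9355/(1+0.154)^3 + 5.4329/(1+0.154)^4 + 5.9806/(1+0.154)^5 + 54.0333/(1+0.154)^5 = 42.4951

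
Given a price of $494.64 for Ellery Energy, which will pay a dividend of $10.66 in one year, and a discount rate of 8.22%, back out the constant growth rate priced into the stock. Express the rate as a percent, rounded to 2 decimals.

From P₀ = D₁/(r − g), the implied growth is g = r − D₁/P₀.
g = 0.0822 − 10.66/494.64 = 0.0822 − 0.02155 = 0.06065

6.06%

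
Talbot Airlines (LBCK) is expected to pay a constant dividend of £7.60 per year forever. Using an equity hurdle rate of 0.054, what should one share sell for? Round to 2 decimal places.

Zero-growth DDM (perpetuity): P₀ = D/r = 7.60 / 0.054 = 140.7407

£140.74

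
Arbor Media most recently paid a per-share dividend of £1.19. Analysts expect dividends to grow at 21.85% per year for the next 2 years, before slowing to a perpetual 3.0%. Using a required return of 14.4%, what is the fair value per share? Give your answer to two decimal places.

£14.82

Two-stage DDM. Project D₁…D_2 at 0.2185, terminal growth 0.03, discount at r = 0.144.
D_1 = 1.4500
D_2 = 1.7668
Terminal value at t=2: TV = D_3/(r−g) = 1.8198/(0.144−0.03) = 15.9636
P₀ = 1.4500/(1+0.144)^1 + 1.7668/(1+0.144)^2 + 15.9636/(1+0.144)^2 = 14.8152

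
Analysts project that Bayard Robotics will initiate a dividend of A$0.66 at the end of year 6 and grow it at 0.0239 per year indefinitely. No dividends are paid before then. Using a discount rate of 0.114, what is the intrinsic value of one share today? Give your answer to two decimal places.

Deferred-dividend DDM. At t=5 the remaining stream is a growing perpetuity with first payment D_6 = 0.66.
V_5 = D_6/(r−g) = 0.66/(0.114−0.0239) = 7.3252
P₀ = V_5/(1+r)^5 = 7.3252/(1+0.114)^5 = 4.2697

A$4.27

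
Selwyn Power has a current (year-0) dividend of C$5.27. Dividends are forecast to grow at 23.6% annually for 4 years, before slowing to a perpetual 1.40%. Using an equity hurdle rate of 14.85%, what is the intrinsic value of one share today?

Two-stage DDM. Project D₁…D_4 at 0.236, terminal growth 0.014, discount at r = 0.1485.
D_1 = 6.5137
D_2 = 8.0510
D_3 = 9.9510
D_4 = 12.2994
Terminal value at t=4: TV = D_5/(r−g) = 12.4716/(0.1485−0.014) = 92.7257
P₀ = 6.5137/(1+0.1485)^1 + 8.0510/(1+0.1485)^2 + 9.9510/(1+0.1485)^3 + 12.2994/(1+0.1485)^4 + 92.7257/(1+0.1485)^4 = 78.7065

C$78.71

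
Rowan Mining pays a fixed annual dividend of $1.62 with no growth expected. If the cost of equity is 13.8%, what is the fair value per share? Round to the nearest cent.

$11.74

Zero-growth DDM (perpetuity): P₀ = D/r = 1.62 / 0.138 = 11.7391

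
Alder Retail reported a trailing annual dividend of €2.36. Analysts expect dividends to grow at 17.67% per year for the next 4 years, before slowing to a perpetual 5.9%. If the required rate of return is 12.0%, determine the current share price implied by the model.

Two-stage DDM. Project D₁…D_4 at 0.1767, terminal growth 0.059, discount at r = 0.12.
D_1 = 2.7770
D_2 = 3.2677
D_3 = 3.8451
D_4 = 4.5245
Terminal value at t=4: TV = D_5/(r−g) = 4.7915/(0.12−0.059) = 78.5491
P₀ = 2.7770/(1+0.12)^1 + 3.2677/(1+0.12)^2 + 3.8451/(1+0.12)^3 + 4.5245/(1+0.12)^4 + 78.5491/(1+0.12)^4 = 60.6161

€60.62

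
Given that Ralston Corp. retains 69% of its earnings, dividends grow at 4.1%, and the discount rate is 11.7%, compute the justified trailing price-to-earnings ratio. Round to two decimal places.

4.25

Payout ratio b = 1 − 0.69 = 0.31.
Justified trailing P/E = b(1+g)/(r−g) = 0.31×(1+0.041)/(0.117−0.041) = 4.2462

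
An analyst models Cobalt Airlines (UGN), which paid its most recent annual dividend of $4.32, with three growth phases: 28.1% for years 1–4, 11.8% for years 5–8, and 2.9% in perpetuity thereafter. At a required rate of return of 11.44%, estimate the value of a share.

$147.25

Three-stage DDM. Project D₁…D_8; terminal Gordon value at t=8 with g = 0.029; discount at r = 0.1144.
D_1 = 5.5339
D_2 = 7.0890
D_3 = 9.0809
D_4 = 11.6327
D_5 = 13.0054
D_6 = 14.5400
D_7 = 16.2557
D_8 = 18.1739
TV_8 = 18.7009/(0.1144−0.029) = 218.9803
P₀ = Σ Dₜ/(1+r)ᵗ + TV_8/(1+r)^8 = 147.2537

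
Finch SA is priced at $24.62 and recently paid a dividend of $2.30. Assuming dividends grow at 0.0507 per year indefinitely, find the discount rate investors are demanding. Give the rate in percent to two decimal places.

14.89%

Rearranging the constant-growth DDM: r = D₁/P₀ + g.
D₁ = 2.30 × (1 + 0.0507) = 2.4166.
r = 2.4166 / 24.62 + 0.0507 = 0.09816 + 0.0507 = 0.14886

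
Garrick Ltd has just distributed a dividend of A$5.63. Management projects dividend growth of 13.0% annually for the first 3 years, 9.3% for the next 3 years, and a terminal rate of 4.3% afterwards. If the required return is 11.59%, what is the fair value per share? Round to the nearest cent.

A$112.75

Three-stage DDM. Project D₁…D_6; terminal Gordon value at t=6 with g = 0.043; discount at r = 0.1159.
D_1 = 6.3619
D_2 = 7.1889
D_3 = 8.1235
D_4 = 8.8790
D_5 = 9.7047
D_6 = 10.6073
TV_6 = 11.0634/(0.1159−0.043) = 151.7613
P₀ = Σ Dₜ/(1+r)ᵗ + TV_6/(1+r)^6 = 112.7464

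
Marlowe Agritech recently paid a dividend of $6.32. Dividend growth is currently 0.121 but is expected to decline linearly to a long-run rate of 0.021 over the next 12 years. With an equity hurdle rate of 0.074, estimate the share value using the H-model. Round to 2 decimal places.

$193.30

H-model: P₀ = D₀[(1+g_L) + H(g_S−g_L)]/(r−g_L), with H = 12/2 = 6.
P₀ = 6.32 × [(1+0.021) + 6×(0.121−0.021)] / (0.074−0.021)
   = 6.32 × 1.6210 / 0.053 = 193.2966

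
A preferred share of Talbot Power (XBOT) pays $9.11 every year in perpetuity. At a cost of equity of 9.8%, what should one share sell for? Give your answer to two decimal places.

$92.96

Zero-growth DDM (perpetuity): P₀ = D/r = 9.11 / 0.098 = 92.9592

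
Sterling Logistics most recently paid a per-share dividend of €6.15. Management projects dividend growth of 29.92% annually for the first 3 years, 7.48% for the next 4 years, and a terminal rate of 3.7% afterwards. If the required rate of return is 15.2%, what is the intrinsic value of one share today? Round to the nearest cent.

€113.61

Three-stage DDM. Project D₁…D_7; terminal Gordon value at t=7 with g = 0.037; discount at r = 0.152.
D_1 = 7.9901
D_2 = 10.3807
D_3 = 13.4866
D_4 = 14.4954
D_5 = 15.5797
D_6 = 16.7450
D_7 = 17.9976
TV_7 = 18.6635/(0.152−0.037) = 162.2911
P₀ = Σ Dₜ/(1+r)ᵗ + TV_7/(1+r)^7 = 113.6108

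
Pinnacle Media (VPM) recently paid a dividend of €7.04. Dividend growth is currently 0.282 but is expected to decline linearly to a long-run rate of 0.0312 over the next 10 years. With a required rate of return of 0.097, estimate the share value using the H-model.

H-model: P₀ = D₀[(1+g_L) + H(g_S−g_L)]/(r−g_L), with H = 10/2 = 5.
P₀ = 7.04 × [(1+0.0312) + 5×(0.282−0.0312)] / (0.097−0.0312)
   = 7.04 × 2.2852 / 0.0658 = 244.4956

€244.50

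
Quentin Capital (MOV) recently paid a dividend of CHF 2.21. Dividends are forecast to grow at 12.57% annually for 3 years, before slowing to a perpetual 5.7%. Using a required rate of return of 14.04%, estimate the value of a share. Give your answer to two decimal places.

Two-stage DDM. Project D₁…D_3 at 0.1257, terminal growth 0.057, discount at r = 0.1404.
D_1 = 2.4878
D_2 = 2.8005
D_3 = 3.1525
Terminal value at t=3: TV = D_4/(r−g) = 3.3322/(0.1404−0.057) = 39.9548
P₀ = 2.4878/(1+0.1404)^1 + 2.8005/(1+0.1404)^2 + 3.1525/(1+0.1404)^3 + 39.9548/(1+0.1404)^3 = 33.4005

CHF 33.40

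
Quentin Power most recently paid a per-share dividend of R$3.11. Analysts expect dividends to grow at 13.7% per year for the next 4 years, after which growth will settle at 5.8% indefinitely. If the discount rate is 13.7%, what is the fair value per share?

Two-stage DDM. Project D₁…D_4 at 0.137, terminal growth 0.058, discount at r = 0.137.
D_1 = 3.5361
D_2 = 4.0205
D_3 = 4.5713
D_4 = 5.1976
Terminal value at t=4: TV = D_5/(r−g) = 5.4991/(0.137−0.058) = 69.6083
P₀ = 3.5361/(1+0.137)^1 + 4.0205/(1+0.137)^2 + 4.5713/(1+0.137)^3 + 5.1976/(1+0.137)^4 + 69.6083/(1+0.137)^4 = 54.0904

R$54.09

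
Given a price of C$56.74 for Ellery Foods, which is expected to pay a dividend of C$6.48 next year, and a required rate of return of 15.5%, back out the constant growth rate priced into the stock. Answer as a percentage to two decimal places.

4.08%

From P₀ = D₁/(r − g), the implied growth is g = r − D₁/P₀.
g = 0.155 − 6.48/56.74 = 0.155 − 0.11421 = 0.04079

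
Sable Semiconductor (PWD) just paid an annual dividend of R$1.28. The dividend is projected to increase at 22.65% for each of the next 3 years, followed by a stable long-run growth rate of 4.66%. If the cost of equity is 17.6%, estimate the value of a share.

Two-stage DDM. Project D₁…D_3 at 0.2265, terminal growth 0.0466, discount at r = 0.176.
D_1 = 1.5699
D_2 = 1.9255
D_3 = 2.3616
Terminal value at t=3: TV = D_4/(r−g) = 2.4717/(0.176−0.0466) = 19.1011
P₀ = 1.5699/(1+0.176)^1 + 1.9255/(1+0.176)^2 + 2.3616/(1+0.176)^3 + 19.1011/(1+0.176)^3 = 15.9239

R$15.92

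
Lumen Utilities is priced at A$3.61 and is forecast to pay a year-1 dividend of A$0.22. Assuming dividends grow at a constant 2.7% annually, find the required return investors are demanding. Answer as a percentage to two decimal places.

Rearranging the constant-growth DDM: r = D₁/P₀ + g.
r = 0.2200 / 3.61 + 0.027 = 0.06094 + 0.027 = 0.08794

8.79%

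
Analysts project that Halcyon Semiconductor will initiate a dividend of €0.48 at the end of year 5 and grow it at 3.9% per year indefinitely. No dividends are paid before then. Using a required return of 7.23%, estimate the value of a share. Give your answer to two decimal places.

Deferred-dividend DDM. At t=4 the remaining stream is a growing perpetuity with first payment D_5 = 0.48.
V_4 = D_5/(r−g) = 0.48/(0.0723−0.039) = 14.4144
P₀ = V_4/(1+r)^4 = 14.4144/(1+0.0723)^4 = 10.9026

€10.90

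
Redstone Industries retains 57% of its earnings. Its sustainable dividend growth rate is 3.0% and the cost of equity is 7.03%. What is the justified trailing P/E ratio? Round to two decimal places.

10.99

Payout ratio b = 1 − 0.57 = 0.43.
Justified trailing P/E = b(1+g)/(r−g) = 0.43×(1+0.03)/(0.0703−0.03) = 10.9901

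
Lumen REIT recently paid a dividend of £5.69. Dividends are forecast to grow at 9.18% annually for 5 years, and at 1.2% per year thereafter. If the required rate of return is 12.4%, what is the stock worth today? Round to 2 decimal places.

Two-stage DDM. Project D₁…D_5 at 0.0918, terminal growth 0.012, discount at r = 0.124.
D_1 = 6.2123
D_2 = 6.7826
D_3 = 7.4053
D_4 = 8.0851
D_5 = 8.8273
Terminal value at t=5: TV = D_6/(r−g) = 8.9332/(0.124−0.012) = 79.7609
P₀ = 6.2123/(1+0.124)^1 + 6.7826/(1+0.124)^2 + 7.4053/(1+0.124)^3 + 8.0851/(1+0.124)^4 + 8.8273/(1+0.124)^5 + 79.7609/(1+0.124)^5 = 70.5552

£70.56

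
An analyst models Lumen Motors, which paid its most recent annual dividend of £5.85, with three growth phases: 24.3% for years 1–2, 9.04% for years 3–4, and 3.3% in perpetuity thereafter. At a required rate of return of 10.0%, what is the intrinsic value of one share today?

£141.99

Three-stage DDM. Project D₁…D_4; terminal Gordon value at t=4 with g = 0.033; discount at r = 0.1.
D_1 = 7.2715
D_2 = 9.0385
D_3 = 9.8556
D_4 = 10.7466
TV_4 = 11.1012/(0.1−0.033) = 165.6896
P₀ = Σ Dₜ/(1+r)ᵗ + TV_4/(1+r)^4 = 141.9933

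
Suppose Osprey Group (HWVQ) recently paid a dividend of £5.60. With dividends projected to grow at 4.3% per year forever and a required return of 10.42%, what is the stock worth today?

£95.44

Gordon growth model: P₀ = D₁/(r − g). D₁ = 5.60 × (1 + 0.043) = 5.8408.
P₀ = 5.8408 / (0.1042 − 0.043) = 5.8408 / 0.0612 = 95.4379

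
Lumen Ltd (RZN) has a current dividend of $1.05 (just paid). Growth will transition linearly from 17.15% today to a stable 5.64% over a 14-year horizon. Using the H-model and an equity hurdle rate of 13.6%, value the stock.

H-model: P₀ = D₀[(1+g_L) + H(g_S−g_L)]/(r−g_L), with H = 14/2 = 7.
P₀ = 1.05 × [(1+0.0564) + 7×(0.1715−0.0564)] / (0.136−0.0564)
   = 1.05 × 1.8621 / 0.0796 = 24.5629

$24.56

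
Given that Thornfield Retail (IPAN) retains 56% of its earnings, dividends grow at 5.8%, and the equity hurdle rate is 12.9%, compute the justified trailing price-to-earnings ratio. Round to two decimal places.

6.56

Payout ratio b = 1 − 0.56 = 0.44.
Justified trailing P/E = b(1+g)/(r−g) = 0.44×(1+0.058)/(0.129−0.058) = 6.5566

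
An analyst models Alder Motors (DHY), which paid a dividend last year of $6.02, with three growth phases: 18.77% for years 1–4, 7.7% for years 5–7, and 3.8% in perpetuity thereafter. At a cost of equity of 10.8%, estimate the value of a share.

$159.51

Three-stage DDM. Project D₁…D_7; terminal Gordon value at t=7 with g = 0.038; discount at r = 0.108.
D_1 = 7.1500
D_2 = 8.4920
D_3 = 10.0859
D_4 = 11.9791
D_5 = 12.9015
D_6 = 13.8949
D_7 = 14.9648
TV_7 = 15.5335/(0.108−0.038) = 221.9065
P₀ = Σ Dₜ/(1+r)ᵗ + TV_7/(1+r)^7 = 159.5089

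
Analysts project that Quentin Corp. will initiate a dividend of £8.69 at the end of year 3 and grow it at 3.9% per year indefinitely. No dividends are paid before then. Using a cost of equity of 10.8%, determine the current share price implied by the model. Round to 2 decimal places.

Deferred-dividend DDM. At t=2 the remaining stream is a growing perpetuity with first payment D_3 = 8.69.
V_2 = D_3/(r−g) = 8.69/(0.108−0.039) = 125.9420
P₀ = V_2/(1+r)^2 = 125.9420/(1+0.108)^2 = 102.5867

£102.59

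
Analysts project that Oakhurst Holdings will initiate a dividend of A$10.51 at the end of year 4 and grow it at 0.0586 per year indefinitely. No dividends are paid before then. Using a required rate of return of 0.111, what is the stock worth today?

Deferred-dividend DDM. At t=3 the remaining stream is a growing perpetuity with first payment D_4 = 10.51.
V_3 = D_4/(r−g) = 10.51/(0.111−0.0586) = 200.5725
P₀ = V_3/(1+r)^3 = 200.5725/(1+0.111)^3 = 146.2612

A$146.26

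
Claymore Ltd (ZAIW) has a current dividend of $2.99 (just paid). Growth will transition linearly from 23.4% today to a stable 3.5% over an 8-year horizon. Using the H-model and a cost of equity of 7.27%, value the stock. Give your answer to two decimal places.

$145.22

H-model: P₀ = D₀[(1+g_L) + H(g_S−g_L)]/(r−g_L), with H = 8/2 = 4.
P₀ = 2.99 × [(1+0.035) + 4×(0.234−0.035)] / (0.0727−0.035)
   = 2.99 × 1.8310 / 0.0377 = 145.2172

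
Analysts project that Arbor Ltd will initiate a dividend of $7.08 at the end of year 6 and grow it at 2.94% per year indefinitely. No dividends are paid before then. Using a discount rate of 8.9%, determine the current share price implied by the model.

$77.56

Deferred-dividend DDM. At t=5 the remaining stream is a growing perpetuity with first payment D_6 = 7.08.
V_5 = D_6/(r−g) = 7.08/(0.089−0.0294) = 118.7919
P₀ = V_5/(1+r)^5 = 118.7919/(1+0.089)^5 = 77.5617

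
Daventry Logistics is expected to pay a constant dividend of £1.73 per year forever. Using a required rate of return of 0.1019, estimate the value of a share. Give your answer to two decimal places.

£16.98

Zero-growth DDM (perpetuity): P₀ = D/r = 1.73 / 0.1019 = 16.9774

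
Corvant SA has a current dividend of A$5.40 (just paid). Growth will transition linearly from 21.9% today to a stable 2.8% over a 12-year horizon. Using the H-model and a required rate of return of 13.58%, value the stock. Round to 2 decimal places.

A$108.90

H-model: P₀ = D₀[(1+g_L) + H(g_S−g_L)]/(r−g_L), with H = 12/2 = 6.
P₀ = 5.40 × [(1+0.028) + 6×(0.219−0.028)] / (0.1358−0.028)
   = 5.40 × 2.1740 / 0.1078 = 108.9017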